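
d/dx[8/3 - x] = -1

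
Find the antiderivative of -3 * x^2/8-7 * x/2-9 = -x^3/8 - 7*x^2/4 - 9*x + C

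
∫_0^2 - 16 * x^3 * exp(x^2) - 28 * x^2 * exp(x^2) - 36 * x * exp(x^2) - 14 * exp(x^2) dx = 10 - 70*exp(4)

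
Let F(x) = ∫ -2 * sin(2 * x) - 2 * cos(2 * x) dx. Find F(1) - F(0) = -1 - sin(2) + cos(2)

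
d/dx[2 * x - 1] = 2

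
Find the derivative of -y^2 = -2*y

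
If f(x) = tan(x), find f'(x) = cos(x)^(-2)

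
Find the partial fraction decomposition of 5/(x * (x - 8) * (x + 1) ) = 5/(9*(x + 1)) + 5/(72*(x - 8)) - 5/(8*x)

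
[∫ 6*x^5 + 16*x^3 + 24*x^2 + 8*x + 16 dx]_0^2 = 240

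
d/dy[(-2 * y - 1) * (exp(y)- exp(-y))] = (-2*y*exp(2*y) - 2*y - 3*exp(2*y) + 1)*exp(-y)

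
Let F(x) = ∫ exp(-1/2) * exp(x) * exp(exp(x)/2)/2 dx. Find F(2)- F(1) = -exp(-1/2 + E/2) + exp(-1/2 + exp(2)/2)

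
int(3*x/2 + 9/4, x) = 3*x^2/4 + 9*x/4 + C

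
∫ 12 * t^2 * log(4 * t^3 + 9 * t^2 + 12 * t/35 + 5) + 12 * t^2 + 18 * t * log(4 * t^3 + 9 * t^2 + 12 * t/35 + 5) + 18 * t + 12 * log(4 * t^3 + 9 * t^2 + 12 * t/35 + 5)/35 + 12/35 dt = (140*t^3 + 315*t^2 + 12*t + 175)*log(4*t^3 + 9*t^2 + 12*t/35 + 5)/35 + C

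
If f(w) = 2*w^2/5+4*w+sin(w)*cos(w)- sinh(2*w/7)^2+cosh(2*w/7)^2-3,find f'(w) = 4*w/5 + cos(2*w) + 4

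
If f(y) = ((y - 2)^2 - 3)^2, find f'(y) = 4*y^3 - 24*y^2 + 36*y - 8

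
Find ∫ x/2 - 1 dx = x^2/4 - x + C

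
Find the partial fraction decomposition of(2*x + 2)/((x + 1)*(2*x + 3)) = 2/(2*x + 3)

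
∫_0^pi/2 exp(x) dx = -1 + exp(pi/2)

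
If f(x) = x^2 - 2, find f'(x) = 2*x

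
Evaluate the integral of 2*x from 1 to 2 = 3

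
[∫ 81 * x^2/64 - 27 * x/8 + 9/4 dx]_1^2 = 9/64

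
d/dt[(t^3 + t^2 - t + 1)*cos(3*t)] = -3*t^3*sin(3*t) + 3*sqrt(2)*t^2*cos(3*t + pi/4) + 3*t*sin(3*t) + 2*t*cos(3*t) - 3*sin(3*t) - cos(3*t)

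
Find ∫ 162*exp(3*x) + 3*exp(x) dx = (54*exp(2*x) + 3)*exp(x) + C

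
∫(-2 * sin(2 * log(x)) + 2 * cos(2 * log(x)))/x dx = sqrt(2)*sin(2*log(x) + pi/4) + C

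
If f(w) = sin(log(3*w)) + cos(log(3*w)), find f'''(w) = 2*(sin(log(w) + log(3)) + 2*cos(log(w) + log(3)))/w^3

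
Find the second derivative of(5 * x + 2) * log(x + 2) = (5*x + 18)/(x^2 + 4*x + 4)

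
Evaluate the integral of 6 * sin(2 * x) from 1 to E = -3*cos(2*E) + 3*cos(2)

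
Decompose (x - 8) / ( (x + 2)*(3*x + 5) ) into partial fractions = -29/(3*x + 5) + 10/(x + 2)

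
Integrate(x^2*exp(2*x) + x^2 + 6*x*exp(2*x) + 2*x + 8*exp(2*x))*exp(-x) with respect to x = 2*(x + 2)^2*sinh(x) + C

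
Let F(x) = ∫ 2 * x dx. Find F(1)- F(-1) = 0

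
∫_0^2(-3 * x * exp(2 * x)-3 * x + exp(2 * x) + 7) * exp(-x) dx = -2*exp(2) + 2*exp(-2)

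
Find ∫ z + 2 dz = z^2/2 + 2*z + C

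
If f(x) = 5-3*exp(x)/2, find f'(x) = -3*exp(x)/2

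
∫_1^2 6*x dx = 9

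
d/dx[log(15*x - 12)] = 5/(5*x - 4)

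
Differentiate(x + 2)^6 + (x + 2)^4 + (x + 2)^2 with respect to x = 6*x^5 + 60*x^4 + 244*x^3 + 504*x^2 + 530*x + 228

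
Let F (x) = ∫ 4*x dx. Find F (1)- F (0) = 2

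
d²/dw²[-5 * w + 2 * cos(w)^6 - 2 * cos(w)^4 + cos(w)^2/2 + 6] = 60*sin(w)^6 - 88*sin(w)^4 + 22*sin(w)^2 - 12*cos(w)^6 + 7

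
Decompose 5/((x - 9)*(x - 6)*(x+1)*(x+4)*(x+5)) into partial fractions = 5/(616*(x + 5)) - 1/(78*(x + 4)) + 1/(168*(x + 1)) - 1/(462*(x - 6)) + 1/(1092*(x - 9))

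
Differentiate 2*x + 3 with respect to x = 2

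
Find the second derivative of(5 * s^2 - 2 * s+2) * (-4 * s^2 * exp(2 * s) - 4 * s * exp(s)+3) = -80*s^4*exp(2*s) - 288*s^3*exp(2*s) - 20*s^3*exp(s) - 176*s^2*exp(2*s) - 112*s^2*exp(s) - 16*s*exp(2*s) - 96*s*exp(s) - 16*exp(2*s) + 30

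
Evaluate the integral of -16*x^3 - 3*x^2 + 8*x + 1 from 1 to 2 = -54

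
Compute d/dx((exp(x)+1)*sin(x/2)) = exp(x)*sin(x/2) + exp(x)*cos(x/2)/2 + cos(x/2)/2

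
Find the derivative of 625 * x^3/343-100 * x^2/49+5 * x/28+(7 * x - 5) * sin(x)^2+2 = 1875*x^2/343 + 7*x*sin(2*x) - 200*x/49 + 7*sin(x)^2 - 5*sin(2*x) + 5/28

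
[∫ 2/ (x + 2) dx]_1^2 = -log(9) + log(16)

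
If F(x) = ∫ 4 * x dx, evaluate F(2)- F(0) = 8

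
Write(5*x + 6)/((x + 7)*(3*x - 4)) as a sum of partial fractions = 38/(25*(3*x - 4)) + 29/(25*(x + 7))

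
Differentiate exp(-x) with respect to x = -exp(-x)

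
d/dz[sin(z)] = cos(z)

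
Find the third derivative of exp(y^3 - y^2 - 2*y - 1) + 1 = (27*y^6 - 54*y^5 - 18*y^4 + 118*y^3 - 42*y^2 - 48*y + 10)*exp(y^3 - y^2 - 2*y - 1)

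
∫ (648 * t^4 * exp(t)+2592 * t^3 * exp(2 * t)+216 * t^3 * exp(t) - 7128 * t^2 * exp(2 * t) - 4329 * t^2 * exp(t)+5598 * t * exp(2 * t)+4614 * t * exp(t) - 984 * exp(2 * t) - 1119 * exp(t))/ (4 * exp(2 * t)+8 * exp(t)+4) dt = 3*(216*t^4 - 792*t^3 + 933*t^2 - 328*t - 45)*exp(t)/(4*(exp(t) + 1)) + C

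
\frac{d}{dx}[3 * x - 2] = 3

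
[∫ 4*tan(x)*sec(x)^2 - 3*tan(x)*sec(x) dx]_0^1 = -3*sec(1) + 1 + 2*sec(1)^2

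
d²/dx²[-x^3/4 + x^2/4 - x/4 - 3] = 1/2 - 3*x/2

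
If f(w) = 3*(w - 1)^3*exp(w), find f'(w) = 3*w^3*exp(w) - 9*w*exp(w) + 6*exp(w)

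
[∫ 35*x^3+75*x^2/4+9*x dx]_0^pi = 7*pi^2*(18/7 + 25*pi/7 + 5*pi^2)/4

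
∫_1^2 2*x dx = 3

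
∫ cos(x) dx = sin(x) + C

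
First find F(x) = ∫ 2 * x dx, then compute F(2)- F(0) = 4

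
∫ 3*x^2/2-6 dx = x^3/2 - 6*x + C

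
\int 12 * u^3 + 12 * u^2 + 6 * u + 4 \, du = 3*u^4 + 4*u^3 + 3*u^2 + 4*u + C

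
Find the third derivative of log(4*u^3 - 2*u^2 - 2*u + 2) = (48*u^6 - 48*u^5 + 48*u^4 - 160*u^3 + 90*u^2 - 6*u + 4)/(8*u^9 - 12*u^8 - 6*u^7 + 23*u^6 - 9*u^5 - 12*u^4 + 11*u^3 - 3*u + 1)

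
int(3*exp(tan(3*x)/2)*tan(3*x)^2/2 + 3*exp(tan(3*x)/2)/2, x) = exp(tan(3*x)/2) + C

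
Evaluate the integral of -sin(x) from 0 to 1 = -1 + cos(1)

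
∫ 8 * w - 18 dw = 4*w^2 - 18*w + C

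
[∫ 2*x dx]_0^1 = 1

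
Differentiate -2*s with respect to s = -2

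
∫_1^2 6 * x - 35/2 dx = -17/2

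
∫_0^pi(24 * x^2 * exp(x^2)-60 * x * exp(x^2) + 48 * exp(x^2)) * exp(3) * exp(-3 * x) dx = 12*exp(3) - 4*(3 - 3*pi)*exp(-3*pi + 3 + pi^2)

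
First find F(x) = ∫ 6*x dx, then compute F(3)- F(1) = 24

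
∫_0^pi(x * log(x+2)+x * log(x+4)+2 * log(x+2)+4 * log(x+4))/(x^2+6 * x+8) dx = -2*log(2)^2 + log(2 + pi)*log(pi + 4)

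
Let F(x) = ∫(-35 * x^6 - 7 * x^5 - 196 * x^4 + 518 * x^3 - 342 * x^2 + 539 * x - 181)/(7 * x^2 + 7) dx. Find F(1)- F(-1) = -1450/21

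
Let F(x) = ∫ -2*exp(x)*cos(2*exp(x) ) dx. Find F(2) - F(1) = -sin(2*exp(2)) + sin(2*E)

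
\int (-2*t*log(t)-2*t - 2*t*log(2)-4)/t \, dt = -2*(t + 2)*log(2*t) + C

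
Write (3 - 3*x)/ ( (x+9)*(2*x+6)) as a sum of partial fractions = -5/(2*(x + 9)) + 1/(x + 3)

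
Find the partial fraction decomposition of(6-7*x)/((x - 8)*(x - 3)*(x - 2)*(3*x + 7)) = -603/(6448*(3*x + 7)) - 4/(39*(x - 2)) + 3/(16*(x - 3)) - 5/(93*(x - 8))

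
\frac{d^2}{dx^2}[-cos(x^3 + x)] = 9*x^4*cos(x^3 + x) + 6*x^2*cos(x^3 + x) + 6*x*sin(x^3 + x) + cos(x^3 + x)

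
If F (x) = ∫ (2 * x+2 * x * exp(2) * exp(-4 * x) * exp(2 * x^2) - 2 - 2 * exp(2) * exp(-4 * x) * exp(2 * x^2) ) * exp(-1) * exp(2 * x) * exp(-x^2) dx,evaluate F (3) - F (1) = -exp(-4) + exp(4)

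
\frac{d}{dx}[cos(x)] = -sin(x)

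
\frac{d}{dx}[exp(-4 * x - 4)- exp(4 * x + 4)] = (-4*exp(8*x + 8) - 4)*exp(-4*x - 4)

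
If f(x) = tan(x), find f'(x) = cos(x)^(-2)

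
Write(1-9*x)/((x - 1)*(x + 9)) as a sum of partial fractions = -41/(5*(x + 9)) - 4/(5*(x - 1))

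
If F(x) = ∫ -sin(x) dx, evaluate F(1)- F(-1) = 0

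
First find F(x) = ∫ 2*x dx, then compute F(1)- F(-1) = 0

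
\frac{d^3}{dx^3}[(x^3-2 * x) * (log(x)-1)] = (6*x^2*log(x) + 5*x^2 + 2)/x^2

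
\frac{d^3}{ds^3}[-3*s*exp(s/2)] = -3*s*exp(s/2)/8 - 9*exp(s/2)/4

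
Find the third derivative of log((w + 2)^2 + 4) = (4*w^3 + 24*w^2 - 64)/(w^6 + 12*w^5 + 72*w^4 + 256*w^3 + 576*w^2 + 768*w + 512)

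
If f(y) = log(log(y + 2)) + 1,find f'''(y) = (2*log(y + 2)^2 + 3*log(y + 2) + 2)/(y^3*log(y + 2)^3 + 6*y^2*log(y + 2)^3 + 12*y*log(y + 2)^3 + 8*log(y + 2)^3)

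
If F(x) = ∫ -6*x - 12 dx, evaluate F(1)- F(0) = -15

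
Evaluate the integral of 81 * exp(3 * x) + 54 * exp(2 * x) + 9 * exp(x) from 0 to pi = -64 + (1 + 3*exp(pi))^3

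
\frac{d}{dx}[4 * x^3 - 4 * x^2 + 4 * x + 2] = 12*x^2 - 8*x + 4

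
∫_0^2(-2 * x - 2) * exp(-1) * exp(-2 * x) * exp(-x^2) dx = -exp(-1) + exp(-9)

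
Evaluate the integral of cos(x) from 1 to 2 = -sin(1) + sin(2)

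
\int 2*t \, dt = t^2 + C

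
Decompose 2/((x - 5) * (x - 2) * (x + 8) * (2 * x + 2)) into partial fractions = -1/(910*(x + 8)) + 1/(126*(x + 1)) - 1/(90*(x - 2)) + 1/(234*(x - 5))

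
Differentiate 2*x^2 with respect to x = 4*x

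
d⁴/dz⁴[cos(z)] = cos(z)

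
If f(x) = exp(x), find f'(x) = exp(x)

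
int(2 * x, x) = x^2 + C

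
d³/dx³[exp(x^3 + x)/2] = 27*x^6*exp(x^3 + x)/2 + 27*x^4*exp(x^3 + x)/2 + 27*x^3*exp(x^3 + x) + 9*x^2*exp(x^3 + x)/2 + 9*x*exp(x^3 + x) + 7*exp(x^3 + x)/2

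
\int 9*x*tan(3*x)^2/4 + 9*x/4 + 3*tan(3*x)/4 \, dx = 3*x*tan(3*x)/4 + C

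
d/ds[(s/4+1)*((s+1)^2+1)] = 3*s^2/4 + 3*s + 5/2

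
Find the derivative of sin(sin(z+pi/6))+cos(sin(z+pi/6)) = sqrt(2)*cos(z + pi/6)*cos(sqrt(3)*sin(z)/2 + cos(z)/2 + pi/4)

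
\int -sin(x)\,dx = cos(x) + C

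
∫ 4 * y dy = 2*y^2 + C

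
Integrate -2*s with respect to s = -s^2 + C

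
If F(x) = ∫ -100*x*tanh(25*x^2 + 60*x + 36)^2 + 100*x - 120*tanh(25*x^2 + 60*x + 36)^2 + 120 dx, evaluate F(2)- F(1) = -2*tanh(121) + 2*tanh(256)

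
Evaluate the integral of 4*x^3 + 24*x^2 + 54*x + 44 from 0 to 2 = 276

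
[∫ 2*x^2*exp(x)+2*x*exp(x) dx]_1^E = -2*E + 2*(-E + 1 + exp(2))*exp(E)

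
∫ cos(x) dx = sin(x) + C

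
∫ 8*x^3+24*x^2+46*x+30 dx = 2*x^4 + 8*x^3 + 23*x^2 + 30*x + C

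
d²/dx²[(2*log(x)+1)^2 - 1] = (4 - 8*log(x))/x^2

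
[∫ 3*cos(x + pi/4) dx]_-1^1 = 3*sqrt(2)*sin(1)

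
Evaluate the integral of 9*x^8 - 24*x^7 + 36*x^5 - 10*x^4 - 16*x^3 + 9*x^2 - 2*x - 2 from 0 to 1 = -2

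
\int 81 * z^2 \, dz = 27*z^3 + C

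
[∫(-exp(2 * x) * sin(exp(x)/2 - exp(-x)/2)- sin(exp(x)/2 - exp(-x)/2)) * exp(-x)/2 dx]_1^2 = cos((-exp(2) + exp(-2))/2) - cos((E - exp(-1))/2)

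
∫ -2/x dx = -2*log(x) + C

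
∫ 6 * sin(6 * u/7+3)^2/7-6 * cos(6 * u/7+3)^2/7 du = -sin(12*u/7 + 6)/2 + C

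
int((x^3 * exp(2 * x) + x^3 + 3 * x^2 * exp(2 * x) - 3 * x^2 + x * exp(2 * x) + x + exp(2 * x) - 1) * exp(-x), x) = 2*x*(x^2 + 1)*sinh(x) + C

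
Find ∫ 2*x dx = x^2 + C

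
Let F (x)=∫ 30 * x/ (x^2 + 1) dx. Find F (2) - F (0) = 15*log(5)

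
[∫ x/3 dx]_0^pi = (-2 + pi/3)*(pi/2 + 3) + 6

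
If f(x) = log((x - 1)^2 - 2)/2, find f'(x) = (x - 1)/(x^2 - 2*x - 1)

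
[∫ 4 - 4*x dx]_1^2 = -2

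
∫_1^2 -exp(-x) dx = -exp(-1) + exp(-2)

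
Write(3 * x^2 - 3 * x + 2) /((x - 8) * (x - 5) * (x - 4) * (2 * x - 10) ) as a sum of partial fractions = -19/(4*(x - 4)) + 43/(18*(x - 5)) - 31/(3*(x - 5)^2) + 85/(36*(x - 8))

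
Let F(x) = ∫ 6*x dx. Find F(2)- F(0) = 12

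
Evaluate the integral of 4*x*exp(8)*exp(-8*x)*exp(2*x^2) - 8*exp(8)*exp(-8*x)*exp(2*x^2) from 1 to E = -exp(2) + exp(2*(-2 + E)^2)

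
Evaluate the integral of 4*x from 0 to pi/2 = pi^2/2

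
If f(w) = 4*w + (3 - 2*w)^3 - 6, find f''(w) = 72 - 48*w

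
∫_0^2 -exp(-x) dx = -1 + exp(-2)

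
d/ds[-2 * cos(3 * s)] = 6*sin(3*s)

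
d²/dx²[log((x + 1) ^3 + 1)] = (-3*x^4 - 12*x^3 - 18*x^2 - 6*x + 3)/(x^6 + 6*x^5 + 15*x^4 + 22*x^3 + 21*x^2 + 12*x + 4)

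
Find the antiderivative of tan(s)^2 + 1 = tan(s) + C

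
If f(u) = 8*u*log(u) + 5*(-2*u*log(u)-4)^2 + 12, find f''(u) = (40*u*log(u)^2 + 120*u*log(u) + 40*u + 88)/u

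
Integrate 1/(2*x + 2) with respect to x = log(3*x + 3)/2 + C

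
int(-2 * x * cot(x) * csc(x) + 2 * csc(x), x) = 2*x*csc(x) + C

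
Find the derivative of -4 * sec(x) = -4*tan(x)*sec(x)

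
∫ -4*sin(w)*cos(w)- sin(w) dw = cos(w) + cos(2*w) + C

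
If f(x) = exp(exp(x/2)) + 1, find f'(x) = exp(x/2 + exp(x/2))/2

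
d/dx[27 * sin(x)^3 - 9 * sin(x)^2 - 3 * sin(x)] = 3*(27*sin(x)^2 - 6*sin(x) - 1)*cos(x)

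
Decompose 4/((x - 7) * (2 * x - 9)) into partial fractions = -8/(5*(2*x - 9)) + 4/(5*(x - 7))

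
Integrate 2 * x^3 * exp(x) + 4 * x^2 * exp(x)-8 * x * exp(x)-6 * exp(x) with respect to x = 2*(x^3 - x^2 - 2*x - 1)*exp(x) + C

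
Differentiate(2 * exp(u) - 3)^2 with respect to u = 8*exp(2*u) - 12*exp(u)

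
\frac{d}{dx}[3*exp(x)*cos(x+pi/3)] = -3*sqrt(2)*exp(x)*sin(x + pi/12)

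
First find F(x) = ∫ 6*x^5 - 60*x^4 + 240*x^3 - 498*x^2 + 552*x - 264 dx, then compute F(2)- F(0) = -112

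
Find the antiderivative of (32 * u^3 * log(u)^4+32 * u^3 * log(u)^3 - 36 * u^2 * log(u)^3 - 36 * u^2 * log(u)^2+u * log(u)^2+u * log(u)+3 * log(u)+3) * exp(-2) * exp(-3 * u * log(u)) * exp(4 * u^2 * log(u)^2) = (4*u^2*log(u)^2 - 3*u*log(u) - 2)*exp(4*u^2*log(u)^2 - 3*u*log(u) - 2) + C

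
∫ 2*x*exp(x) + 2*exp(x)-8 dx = 2*x*(exp(x) - 4) + C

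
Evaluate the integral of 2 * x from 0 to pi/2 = pi^2/4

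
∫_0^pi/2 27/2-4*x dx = (-3 + pi/4)*(3 - 2*pi) + 9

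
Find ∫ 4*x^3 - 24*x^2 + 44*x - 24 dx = x^4 - 8*x^3 + 22*x^2 - 24*x + C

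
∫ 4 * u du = 2*u^2 + C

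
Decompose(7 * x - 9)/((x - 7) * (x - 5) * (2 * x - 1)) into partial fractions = -22/(117*(2*x - 1)) - 13/(9*(x - 5)) + 20/(13*(x - 7))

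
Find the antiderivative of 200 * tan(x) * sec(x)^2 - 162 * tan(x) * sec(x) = 2*(-81 + 50/cos(x))/cos(x) + C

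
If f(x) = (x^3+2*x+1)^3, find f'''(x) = 504*x^6 + 1260*x^4 + 360*x^3 + 720*x^2 + 288*x + 66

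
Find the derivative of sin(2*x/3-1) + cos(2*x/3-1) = -2*sin(2*x/3 - 1)/3 + 2*cos(2*x/3 - 1)/3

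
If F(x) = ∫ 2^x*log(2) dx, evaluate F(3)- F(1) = 6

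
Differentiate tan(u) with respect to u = cos(u)^(-2)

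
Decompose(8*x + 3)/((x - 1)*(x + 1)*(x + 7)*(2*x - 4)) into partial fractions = 53/(864*(x + 7)) - 5/(72*(x + 1)) - 11/(32*(x - 1)) + 19/(54*(x - 2))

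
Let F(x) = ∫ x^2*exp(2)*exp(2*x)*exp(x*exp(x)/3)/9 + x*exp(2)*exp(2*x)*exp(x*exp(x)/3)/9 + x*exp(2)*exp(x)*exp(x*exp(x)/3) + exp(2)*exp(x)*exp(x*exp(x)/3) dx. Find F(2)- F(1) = -(E/3 + 2)*exp(E/3 + 2) + (2 + 2*exp(2)/3)*exp(2 + 2*exp(2)/3)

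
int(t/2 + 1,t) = t^2/4 + t + C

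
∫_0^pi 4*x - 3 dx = -3*pi + 2*pi^2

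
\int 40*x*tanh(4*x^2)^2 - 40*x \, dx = -5*tanh(4*x^2) + C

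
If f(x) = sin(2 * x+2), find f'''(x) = -8*cos(2*x + 2)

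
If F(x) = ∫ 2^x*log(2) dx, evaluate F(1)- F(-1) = 3/2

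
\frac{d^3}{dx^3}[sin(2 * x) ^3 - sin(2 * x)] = -1728*sin(x)^6 + 2592*sin(x)^4 - 976*sin(x)^2 + 56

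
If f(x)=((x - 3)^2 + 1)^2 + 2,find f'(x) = 4*x^3 - 36*x^2 + 112*x - 120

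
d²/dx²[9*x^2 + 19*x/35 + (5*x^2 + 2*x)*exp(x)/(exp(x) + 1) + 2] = (-5*x^2*exp(2*x) + 5*x^2*exp(x) + 18*x*exp(2*x) + 22*x*exp(x) + 28*exp(3*x) + 78*exp(2*x) + 68*exp(x) + 18)/(exp(3*x) + 3*exp(2*x) + 3*exp(x) + 1)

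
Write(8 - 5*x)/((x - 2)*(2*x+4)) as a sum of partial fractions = -9/(4*(x + 2)) - 1/(4*(x - 2))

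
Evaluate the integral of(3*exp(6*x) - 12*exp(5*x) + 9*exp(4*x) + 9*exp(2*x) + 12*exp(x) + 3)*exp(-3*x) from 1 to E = -(-2 - exp(-1) + E)^3 + (-2 - exp(-E) + exp(E))^3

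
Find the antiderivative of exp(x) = exp(x) + C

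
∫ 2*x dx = x^2 + C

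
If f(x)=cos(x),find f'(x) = -sin(x)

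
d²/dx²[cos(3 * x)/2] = -9*cos(3*x)/2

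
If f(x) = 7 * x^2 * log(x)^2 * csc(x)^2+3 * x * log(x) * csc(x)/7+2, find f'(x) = (-14*x^2*log(x)^2*cos(x)/sin(x)^2 + 14*x*log(x)^2/sin(x) - 3*x*log(x)*cos(x)/(7*sin(x)) + 14*x*log(x)/sin(x) + 3*log(x)/7 + 3/7)/sin(x)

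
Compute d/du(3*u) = 3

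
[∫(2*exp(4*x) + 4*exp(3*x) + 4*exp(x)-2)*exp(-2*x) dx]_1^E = -(-exp(-1) + 2 + E)^2 + (-exp(-E) + 2 + exp(E))^2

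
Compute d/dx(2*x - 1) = 2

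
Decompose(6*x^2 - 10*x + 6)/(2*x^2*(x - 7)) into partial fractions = 115/(49*(x - 7)) + 32/(49*x) - 3/(7*x^2)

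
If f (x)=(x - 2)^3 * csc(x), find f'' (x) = (-x^3 + 2*x^3/sin(x)^2 + 6*x^2 - 6*x^2*cos(x)/sin(x) - 12*x^2/sin(x)^2 - 6*x + 24*x*cos(x)/sin(x) + 24*x/sin(x)^2 - 4 - 24*cos(x)/sin(x) - 16/sin(x)^2)/sin(x)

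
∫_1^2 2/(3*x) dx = -2*log(3)/3 + 2*log(6)/3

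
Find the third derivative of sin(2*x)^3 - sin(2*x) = -1728*sin(x)^6 + 2592*sin(x)^4 - 976*sin(x)^2 + 56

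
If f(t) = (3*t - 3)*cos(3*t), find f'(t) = -9*t*sin(3*t) + 9*sin(3*t) + 3*cos(3*t)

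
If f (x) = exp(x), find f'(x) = exp(x)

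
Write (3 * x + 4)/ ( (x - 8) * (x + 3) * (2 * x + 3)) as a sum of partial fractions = 2/(57*(2*x + 3)) - 5/(33*(x + 3)) + 28/(209*(x - 8))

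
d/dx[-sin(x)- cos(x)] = sin(x) - cos(x)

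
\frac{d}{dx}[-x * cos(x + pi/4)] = x*sin(x + pi/4) - cos(x + pi/4)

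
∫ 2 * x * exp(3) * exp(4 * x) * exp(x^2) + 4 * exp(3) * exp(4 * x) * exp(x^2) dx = exp((x + 2)^2 - 1) + C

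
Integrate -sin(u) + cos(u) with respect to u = sin(u) + cos(u) + C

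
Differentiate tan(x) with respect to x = cos(x)^(-2)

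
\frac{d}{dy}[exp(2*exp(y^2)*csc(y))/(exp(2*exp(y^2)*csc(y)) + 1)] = 2*(2*y - cos(y)/sin(y))*exp(y^2)*exp(2*exp(y^2)/sin(y))/((exp(2*exp(y^2)/sin(y)) + 1)^2*sin(y))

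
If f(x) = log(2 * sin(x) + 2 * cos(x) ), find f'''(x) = 2*cos(x + pi/4)/sin(x + pi/4)^3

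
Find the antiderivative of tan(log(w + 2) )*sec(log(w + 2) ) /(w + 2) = sec(log(w + 2)) + C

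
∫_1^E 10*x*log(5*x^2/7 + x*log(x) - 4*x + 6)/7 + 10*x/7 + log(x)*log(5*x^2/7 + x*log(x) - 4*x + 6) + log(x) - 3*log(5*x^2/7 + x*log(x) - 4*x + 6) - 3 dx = -19*log(19/7)/7 + (-3*E + 5*exp(2)/7 + 6)*log(-3*E + 5*exp(2)/7 + 6)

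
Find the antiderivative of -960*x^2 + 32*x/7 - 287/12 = -320*x^3 + 16*x^2/7 - 287*x/12 + C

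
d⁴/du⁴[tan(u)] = 24*tan(u)^5 + 40*tan(u)^3 + 16*tan(u)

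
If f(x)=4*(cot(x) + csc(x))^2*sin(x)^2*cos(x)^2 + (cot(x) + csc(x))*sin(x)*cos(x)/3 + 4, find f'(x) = -19*sin(x)/3 - 25*sin(2*x)/3 - 6*sin(3*x) - 2*sin(4*x)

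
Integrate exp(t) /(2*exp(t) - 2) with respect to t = log(exp(t) - 1)/2 + C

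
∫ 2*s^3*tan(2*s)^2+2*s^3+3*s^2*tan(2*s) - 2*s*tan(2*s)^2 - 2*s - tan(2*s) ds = s*(s^2 - 1)*tan(2*s) + C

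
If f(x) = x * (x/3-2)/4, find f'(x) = x/6 - 1/2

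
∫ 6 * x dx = 3*x^2 + C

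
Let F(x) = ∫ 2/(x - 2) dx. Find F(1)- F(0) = -log(4)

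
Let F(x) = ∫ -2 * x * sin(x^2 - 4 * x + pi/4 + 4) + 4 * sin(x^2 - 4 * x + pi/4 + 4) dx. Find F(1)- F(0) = cos(pi/4 + 1) - cos(pi/4 + 4)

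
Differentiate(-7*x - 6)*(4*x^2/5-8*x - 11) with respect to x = -84*x^2/5 + 512*x/5 + 125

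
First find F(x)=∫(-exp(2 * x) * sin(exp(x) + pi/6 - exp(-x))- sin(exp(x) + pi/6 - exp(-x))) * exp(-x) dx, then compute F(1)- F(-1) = -sin(E - exp(-1))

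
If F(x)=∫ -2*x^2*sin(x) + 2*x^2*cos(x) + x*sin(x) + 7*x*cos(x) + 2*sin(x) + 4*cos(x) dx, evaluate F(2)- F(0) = 15*cos(2) - 1 + 15*sin(2)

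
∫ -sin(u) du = cos(u) + C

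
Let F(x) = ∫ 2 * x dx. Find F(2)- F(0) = 4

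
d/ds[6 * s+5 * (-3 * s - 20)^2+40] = 90*s + 606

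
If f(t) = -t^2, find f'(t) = -2*t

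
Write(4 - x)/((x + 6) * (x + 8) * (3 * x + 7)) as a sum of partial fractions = 57/(187*(3*x + 7)) + 6/(17*(x + 8)) - 5/(11*(x + 6))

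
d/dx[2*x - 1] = 2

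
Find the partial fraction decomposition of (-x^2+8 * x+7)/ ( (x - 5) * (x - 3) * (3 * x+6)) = -13/(105*(x + 2)) - 11/(15*(x - 3)) + 11/(21*(x - 5))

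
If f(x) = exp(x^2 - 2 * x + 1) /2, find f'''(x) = 4*x^3*exp(x^2 - 2*x + 1) - 12*x^2*exp(x^2 - 2*x + 1) + 18*x*exp(x^2 - 2*x + 1) - 10*exp(x^2 - 2*x + 1)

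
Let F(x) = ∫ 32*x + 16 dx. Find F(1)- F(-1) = 32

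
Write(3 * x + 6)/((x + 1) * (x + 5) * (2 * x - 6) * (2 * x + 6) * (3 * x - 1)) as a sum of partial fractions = -567/(20480*(3*x - 1)) - 9/(4096*(x + 5)) + 1/(320*(x + 3)) + 3/(512*(x + 1)) + 5/(2048*(x - 3))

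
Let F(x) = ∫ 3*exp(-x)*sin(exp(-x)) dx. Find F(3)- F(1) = -3*cos(exp(-1)) + 3*cos(exp(-3))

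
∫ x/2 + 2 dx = x^2/4 + 2*x + C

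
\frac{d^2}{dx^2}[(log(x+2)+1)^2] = -2*log(x + 2)/(x^2 + 4*x + 4)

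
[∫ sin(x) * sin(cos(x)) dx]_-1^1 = 0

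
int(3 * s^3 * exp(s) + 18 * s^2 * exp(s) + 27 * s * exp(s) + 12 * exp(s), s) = 3*(s + 1)^3*exp(s) + C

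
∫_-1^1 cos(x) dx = 2*sin(1)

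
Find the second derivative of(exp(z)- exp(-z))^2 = (4*exp(4*z) + 4)*exp(-2*z)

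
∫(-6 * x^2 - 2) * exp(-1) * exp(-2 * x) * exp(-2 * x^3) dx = exp(-2*x^3 - 2*x - 1) + C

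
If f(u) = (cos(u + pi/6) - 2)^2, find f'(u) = 4*sin(u + pi/6) - sin(2*u + pi/3)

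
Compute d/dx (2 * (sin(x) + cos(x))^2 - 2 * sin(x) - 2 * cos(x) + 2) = 4*cos(2*x) - 2*sqrt(2)*cos(x + pi/4)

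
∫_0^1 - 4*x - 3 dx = -5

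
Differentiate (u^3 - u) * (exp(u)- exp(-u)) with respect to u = (u^3*exp(2*u) + u^3 + 3*u^2*exp(2*u) - 3*u^2 - u*exp(2*u) - u - exp(2*u) + 1)*exp(-u)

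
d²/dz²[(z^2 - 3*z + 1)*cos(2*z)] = -4*z^2*cos(2*z) - 8*z*sin(2*z) + 12*z*cos(2*z) + 12*sin(2*z) - 2*cos(2*z)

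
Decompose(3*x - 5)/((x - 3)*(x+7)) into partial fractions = 13/(5*(x + 7)) + 2/(5*(x - 3))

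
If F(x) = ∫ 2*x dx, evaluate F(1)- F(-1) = 0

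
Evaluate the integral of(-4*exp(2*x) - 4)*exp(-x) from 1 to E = -4*exp(E) - 4*exp(-1) + 4*exp(-E) + 4*E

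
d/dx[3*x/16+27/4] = 3/16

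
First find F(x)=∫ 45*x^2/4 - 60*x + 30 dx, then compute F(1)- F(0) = 15/4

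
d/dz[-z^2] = -2*z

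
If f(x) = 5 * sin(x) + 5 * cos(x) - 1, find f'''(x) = 5*sin(x) - 5*cos(x)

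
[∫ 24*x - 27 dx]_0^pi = -12*pi + 3*pi*(-5 + 4*pi)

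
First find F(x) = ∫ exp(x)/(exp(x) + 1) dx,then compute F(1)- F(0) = -log(2) + log(1 + E)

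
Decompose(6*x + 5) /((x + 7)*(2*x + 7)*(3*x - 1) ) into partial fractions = 63/(506*(3*x - 1)) + 64/(161*(2*x + 7)) - 37/(154*(x + 7))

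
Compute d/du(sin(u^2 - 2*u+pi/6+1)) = 2*(u - 1)*cos(u^2 - 2*u + pi/6 + 1)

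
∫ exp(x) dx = exp(x) + C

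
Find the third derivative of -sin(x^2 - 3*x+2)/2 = 4*x^3*cos(x^2 - 3*x + 2) - 18*x^2*cos(x^2 - 3*x + 2) + 6*x*sin(x^2 - 3*x + 2) + 27*x*cos(x^2 - 3*x + 2) - 9*sin(x^2 - 3*x + 2) - 27*cos(x^2 - 3*x + 2)/2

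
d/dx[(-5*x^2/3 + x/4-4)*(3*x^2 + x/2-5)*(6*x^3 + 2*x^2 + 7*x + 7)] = -210*x^6 - 63*x^5 - 3385*x^4/12 - 746*x^3/3 + 2115*x^2/8 - 181*x/12 + 469/4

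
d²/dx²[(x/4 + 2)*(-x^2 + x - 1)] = -3*x/2 - 7/2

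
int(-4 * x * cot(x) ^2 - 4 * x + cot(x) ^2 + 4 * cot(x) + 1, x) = (4*x - 1)*cot(x) + C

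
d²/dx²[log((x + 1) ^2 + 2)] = (-2*x^2 - 4*x + 2)/(x^4 + 4*x^3 + 10*x^2 + 12*x + 9)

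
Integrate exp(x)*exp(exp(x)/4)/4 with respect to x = exp(exp(x)/4) + C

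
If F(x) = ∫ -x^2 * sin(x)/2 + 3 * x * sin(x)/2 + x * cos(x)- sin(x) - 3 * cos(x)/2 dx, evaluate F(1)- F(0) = -1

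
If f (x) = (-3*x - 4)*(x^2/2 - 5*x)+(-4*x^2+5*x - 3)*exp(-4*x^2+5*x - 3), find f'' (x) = (-256*x^4 + 640*x^3 - 532*x^2 - 9*x*exp(4*x^2 - 5*x + 3) + 165*x + 26*exp(4*x^2 - 5*x + 3) - 9)*exp(-4*x^2 + 5*x - 3)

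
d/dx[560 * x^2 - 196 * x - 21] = 1120*x - 196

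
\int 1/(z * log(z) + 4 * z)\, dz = log(log(z) + 4) + C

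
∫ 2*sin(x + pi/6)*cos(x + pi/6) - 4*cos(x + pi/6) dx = (sin(x + pi/6) - 2)^2 + C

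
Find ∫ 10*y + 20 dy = 5*y^2 + 20*y + C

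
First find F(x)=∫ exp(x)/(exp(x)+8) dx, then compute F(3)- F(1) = -log(E/2 + 4) + log(4 + exp(3)/2)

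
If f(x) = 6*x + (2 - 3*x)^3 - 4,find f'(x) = -81*x^2 + 108*x - 30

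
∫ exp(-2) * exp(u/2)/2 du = exp(u/2 - 2) + C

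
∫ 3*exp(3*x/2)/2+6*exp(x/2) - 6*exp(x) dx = (exp(x/2) - 2)^3 + C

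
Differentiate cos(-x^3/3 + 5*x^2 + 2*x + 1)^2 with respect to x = (x^2 - 10*x - 2)*sin(2*(-x^3/3 + 5*x^2 + 2*x + 1))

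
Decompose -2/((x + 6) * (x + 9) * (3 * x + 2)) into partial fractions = -9/(200*(3*x + 2)) - 2/(75*(x + 9)) + 1/(24*(x + 6))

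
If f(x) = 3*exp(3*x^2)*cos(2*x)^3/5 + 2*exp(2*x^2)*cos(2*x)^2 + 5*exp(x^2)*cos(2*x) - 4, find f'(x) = 18*x*exp(3*x^2)*cos(2*x)^3/5 + 8*x*exp(2*x^2)*cos(2*x)^2 + 10*x*exp(x^2)*cos(2*x) - 18*exp(3*x^2)*sin(2*x)*cos(2*x)^2/5 - 4*exp(2*x^2)*sin(4*x) - 10*exp(x^2)*sin(2*x)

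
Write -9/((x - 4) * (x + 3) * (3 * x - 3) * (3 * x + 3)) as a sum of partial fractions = 1/(56*(x + 3)) - 1/(20*(x + 1)) + 1/(24*(x - 1)) - 1/(105*(x - 4))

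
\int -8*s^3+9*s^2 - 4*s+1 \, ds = -2*s^4 + 3*s^3 - 2*s^2 + s + C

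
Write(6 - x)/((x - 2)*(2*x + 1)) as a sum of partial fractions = -13/(5*(2*x + 1)) + 4/(5*(x - 2))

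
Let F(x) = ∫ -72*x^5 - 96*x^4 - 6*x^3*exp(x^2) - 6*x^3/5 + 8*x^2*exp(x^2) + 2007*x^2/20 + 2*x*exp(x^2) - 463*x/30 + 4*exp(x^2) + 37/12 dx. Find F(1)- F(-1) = 8*E + 104/3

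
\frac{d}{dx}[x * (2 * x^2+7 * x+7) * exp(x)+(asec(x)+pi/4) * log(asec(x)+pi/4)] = (2*x^5*sqrt(1 - 1/x^2)*exp(x) + 13*x^4*sqrt(1 - 1/x^2)*exp(x) + 21*x^3*sqrt(1 - 1/x^2)*exp(x) + 7*x^2*sqrt(1 - 1/x^2)*exp(x) + log(asec(x) + pi/4) + 1)/(x^2*sqrt(1 - 1/x^2))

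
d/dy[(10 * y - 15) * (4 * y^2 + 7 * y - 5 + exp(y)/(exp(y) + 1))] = (120*y^2*exp(2*y) + 240*y^2*exp(y) + 120*y^2 + 20*y*exp(2*y) + 50*y*exp(y) + 20*y - 145*exp(2*y) - 315*exp(y) - 155)/(exp(2*y) + 2*exp(y) + 1)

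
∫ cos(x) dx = sin(x) + C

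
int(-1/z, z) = -log(2*z) + C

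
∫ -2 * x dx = -x^2 + C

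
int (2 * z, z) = z^2 + C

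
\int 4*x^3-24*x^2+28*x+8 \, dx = x^4 - 8*x^3 + 14*x^2 + 8*x + C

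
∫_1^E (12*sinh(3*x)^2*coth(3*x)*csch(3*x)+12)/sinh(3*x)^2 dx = -4/tanh(3*E) - 4/sinh(3*E) + 4/sinh(3) + 4/tanh(3)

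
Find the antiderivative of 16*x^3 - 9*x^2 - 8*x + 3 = 4*x^4 - 3*x^3 - 4*x^2 + 3*x + C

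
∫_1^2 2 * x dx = 3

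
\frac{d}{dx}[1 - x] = -1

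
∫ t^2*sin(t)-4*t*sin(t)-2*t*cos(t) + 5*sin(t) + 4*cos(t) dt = (-(t - 2)^2 - 1)*cos(t) + C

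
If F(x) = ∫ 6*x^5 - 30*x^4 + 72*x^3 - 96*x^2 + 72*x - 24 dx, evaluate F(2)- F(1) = 7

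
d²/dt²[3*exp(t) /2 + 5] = 3*exp(t)/2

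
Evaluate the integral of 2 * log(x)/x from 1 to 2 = log(2)^2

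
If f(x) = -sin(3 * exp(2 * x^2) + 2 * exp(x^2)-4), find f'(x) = -4*x*(3*exp(x^2) + 1)*exp(x^2)*cos(3*exp(2*x^2) + 2*exp(x^2) - 4)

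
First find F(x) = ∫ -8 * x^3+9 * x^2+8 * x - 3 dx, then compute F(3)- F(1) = -56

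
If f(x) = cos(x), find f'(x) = -sin(x)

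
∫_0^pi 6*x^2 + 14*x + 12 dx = -9 + (2 + (1 + pi)^2)*(3 + 2*pi)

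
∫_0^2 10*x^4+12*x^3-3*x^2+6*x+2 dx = 120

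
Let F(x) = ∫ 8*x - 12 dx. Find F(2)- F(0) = -8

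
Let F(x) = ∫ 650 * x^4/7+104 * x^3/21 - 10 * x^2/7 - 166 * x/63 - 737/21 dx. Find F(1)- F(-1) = -34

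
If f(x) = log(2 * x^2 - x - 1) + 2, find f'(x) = (4*x - 1)/(2*x^2 - x - 1)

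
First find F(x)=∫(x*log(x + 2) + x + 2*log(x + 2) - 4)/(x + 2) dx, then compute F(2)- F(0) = 0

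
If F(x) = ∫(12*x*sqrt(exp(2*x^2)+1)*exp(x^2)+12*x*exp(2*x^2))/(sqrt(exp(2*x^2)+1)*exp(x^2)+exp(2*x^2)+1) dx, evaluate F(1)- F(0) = -6*log(1 + sqrt(2)) + 6*log(E + sqrt(1 + exp(2)))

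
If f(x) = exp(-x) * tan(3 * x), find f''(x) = (18*tan(3*x)^3 - 6*tan(3*x)^2 + 19*tan(3*x) - 6)*exp(-x)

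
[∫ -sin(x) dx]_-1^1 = 0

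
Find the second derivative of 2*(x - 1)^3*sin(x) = -2*x^3*sin(x) + 6*x^2*sin(x) + 12*x^2*cos(x) + 6*x*sin(x) - 24*x*cos(x) - 10*sin(x) + 12*cos(x)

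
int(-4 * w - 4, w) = -2*w^2 - 4*w + C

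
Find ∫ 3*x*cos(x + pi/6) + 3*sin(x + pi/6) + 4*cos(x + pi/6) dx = (3*x + 4)*sin(x + pi/6) + C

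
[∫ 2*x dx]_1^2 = 3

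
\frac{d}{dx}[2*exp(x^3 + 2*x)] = 6*x^2*exp(x^3 + 2*x) + 4*exp(x^3 + 2*x)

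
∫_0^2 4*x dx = 8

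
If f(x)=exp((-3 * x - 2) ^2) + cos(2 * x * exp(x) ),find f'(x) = -2*x*exp(x)*sin(2*x*exp(x)) + 18*x*exp(9*x^2 + 12*x + 4) - 2*exp(x)*sin(2*x*exp(x)) + 12*exp(9*x^2 + 12*x + 4)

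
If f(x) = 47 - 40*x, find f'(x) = -40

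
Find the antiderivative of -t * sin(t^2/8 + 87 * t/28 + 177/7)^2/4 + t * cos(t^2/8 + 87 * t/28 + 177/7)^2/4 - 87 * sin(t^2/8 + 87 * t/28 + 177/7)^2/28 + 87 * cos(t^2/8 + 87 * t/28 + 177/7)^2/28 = sin(t^2/4 + 87*t/14 + 354/7)/2 + C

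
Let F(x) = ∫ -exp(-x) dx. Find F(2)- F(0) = -1 + exp(-2)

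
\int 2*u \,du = u^2 + C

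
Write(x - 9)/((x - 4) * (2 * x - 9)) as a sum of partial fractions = -9/(2*x - 9) + 5/(x - 4)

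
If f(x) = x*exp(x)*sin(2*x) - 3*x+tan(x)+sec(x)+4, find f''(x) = -3*x*exp(x)*sin(2*x) + 4*x*exp(x)*cos(2*x) + 2*exp(x)*sin(2*x) + 4*exp(x)*cos(2*x) + 2*tan(x)^3 + 2*tan(x)^2*sec(x) + 2*tan(x) + sec(x)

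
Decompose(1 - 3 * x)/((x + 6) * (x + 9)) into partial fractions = -28/(3*(x + 9)) + 19/(3*(x + 6))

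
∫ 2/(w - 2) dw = 2*log(w - 2) + C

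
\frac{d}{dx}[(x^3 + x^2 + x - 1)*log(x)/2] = (3*x^3*log(x) + x^3 + 2*x^2*log(x) + x^2 + x*log(x) + x - 1)/(2*x)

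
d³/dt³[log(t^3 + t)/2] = (3*t^6 - 3*t^4 + 3*t^2 + 1)/(t^9 + 3*t^7 + 3*t^5 + t^3)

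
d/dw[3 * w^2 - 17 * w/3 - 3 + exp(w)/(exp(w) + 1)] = (18*w*exp(2*w) + 36*w*exp(w) + 18*w - 17*exp(2*w) - 31*exp(w) - 17)/(3*exp(2*w) + 6*exp(w) + 3)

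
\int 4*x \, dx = 2*x^2 + C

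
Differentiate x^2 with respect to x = 2*x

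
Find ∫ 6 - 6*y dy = -3*y^2 + 6*y + C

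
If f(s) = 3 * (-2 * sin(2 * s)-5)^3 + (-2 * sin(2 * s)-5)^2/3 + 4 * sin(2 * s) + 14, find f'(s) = -144*sin(2*s)^2*cos(2*s) - 1072*sin(4*s)/3 - 2636*cos(2*s)/3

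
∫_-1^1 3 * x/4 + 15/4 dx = 15/2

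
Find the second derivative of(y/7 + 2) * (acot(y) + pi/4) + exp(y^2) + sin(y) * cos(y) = (28*y^6*exp(y^2) + 70*y^4*exp(y^2) - 14*y^4*sin(2*y) + 56*y^2*exp(y^2) - 28*y^2*sin(2*y) + 28*y + 14*exp(y^2) - 14*sin(2*y) - 2)/(7*y^4 + 14*y^2 + 7)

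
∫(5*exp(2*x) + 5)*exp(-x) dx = 10*sinh(x) + C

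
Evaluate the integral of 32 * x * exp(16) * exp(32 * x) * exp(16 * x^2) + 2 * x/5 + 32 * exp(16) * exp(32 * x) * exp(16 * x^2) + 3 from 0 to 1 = -exp(16) + 16/5 + exp(64)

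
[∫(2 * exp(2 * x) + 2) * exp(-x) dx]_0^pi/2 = -2*exp(-pi/2) + 2*exp(pi/2)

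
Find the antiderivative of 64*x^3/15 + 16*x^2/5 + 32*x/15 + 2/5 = 16*x^4/15 + 16*x^3/15 + 16*x^2/15 + 2*x/5 + C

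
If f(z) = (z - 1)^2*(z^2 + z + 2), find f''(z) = 12*z^2 - 6*z + 2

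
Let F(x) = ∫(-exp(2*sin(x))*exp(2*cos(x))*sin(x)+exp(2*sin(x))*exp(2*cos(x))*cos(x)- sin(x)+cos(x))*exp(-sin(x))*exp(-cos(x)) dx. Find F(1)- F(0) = -E - exp(-sin(1) - cos(1)) + exp(-1) + exp(cos(1) + sin(1))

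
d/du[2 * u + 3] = 2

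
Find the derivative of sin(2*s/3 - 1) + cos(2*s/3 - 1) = -2*sin(2*s/3 - 1)/3 + 2*cos(2*s/3 - 1)/3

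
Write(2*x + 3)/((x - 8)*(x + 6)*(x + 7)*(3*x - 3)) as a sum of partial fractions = 11/(360*(x + 7)) - 3/(98*(x + 6)) - 5/(1176*(x - 1)) + 19/(4410*(x - 8))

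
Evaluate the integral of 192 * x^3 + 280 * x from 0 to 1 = 188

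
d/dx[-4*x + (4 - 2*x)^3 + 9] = -24*x^2 + 96*x - 100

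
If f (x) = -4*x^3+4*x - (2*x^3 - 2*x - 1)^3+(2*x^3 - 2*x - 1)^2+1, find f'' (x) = -576*x^7 + 1008*x^5 + 480*x^4 - 480*x^3 - 384*x^2 - 36*x + 32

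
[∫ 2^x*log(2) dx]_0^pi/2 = -1 + 2^(pi/2)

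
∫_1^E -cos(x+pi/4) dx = -sin(pi/4 + E) + sin(pi/4 + 1)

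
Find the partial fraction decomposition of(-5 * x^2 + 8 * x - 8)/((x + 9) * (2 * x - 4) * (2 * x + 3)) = 25/(42*(2*x + 3)) - 97/(66*(x + 9)) - 6/(77*(x - 2))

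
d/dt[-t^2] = -2*t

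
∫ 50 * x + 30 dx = 25*x^2 + 30*x + C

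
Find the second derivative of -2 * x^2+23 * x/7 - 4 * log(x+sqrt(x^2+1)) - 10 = (-16*x^6 - 16*x^5*sqrt(x^2 + 1) - 20*x^4 - 12*x^3*sqrt(x^2 + 1) - 12*x^2 - 8*x*sqrt(x^2 + 1) - 4)/(4*x^6 + 4*x^5*sqrt(x^2 + 1) + 9*x^4 + 7*x^3*sqrt(x^2 + 1) + 6*x^2 + 3*x*sqrt(x^2 + 1) + 1)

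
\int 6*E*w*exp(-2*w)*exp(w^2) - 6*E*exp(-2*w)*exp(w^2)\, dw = 3*exp((w - 1)^2) + C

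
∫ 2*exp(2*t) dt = exp(2*t) + C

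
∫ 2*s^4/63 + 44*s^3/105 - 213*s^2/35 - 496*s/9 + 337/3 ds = 2*s^5/315 + 11*s^4/105 - 71*s^3/35 - 248*s^2/9 + 337*s/3 + C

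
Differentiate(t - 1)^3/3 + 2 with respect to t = t^2 - 2*t + 1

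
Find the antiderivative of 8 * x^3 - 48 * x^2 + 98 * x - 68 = 2*x^4 - 16*x^3 + 49*x^2 - 68*x + C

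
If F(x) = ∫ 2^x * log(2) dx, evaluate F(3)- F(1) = 6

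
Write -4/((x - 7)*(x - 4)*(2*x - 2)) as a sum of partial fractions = -1/(9*(x - 1)) + 2/(9*(x - 4)) - 1/(9*(x - 7))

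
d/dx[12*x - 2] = 12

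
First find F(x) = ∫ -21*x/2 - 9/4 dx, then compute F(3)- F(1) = -93/2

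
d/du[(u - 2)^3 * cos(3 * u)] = 3*(u - 2)^2*(-u*sin(3*u) + 2*sin(3*u) + cos(3*u))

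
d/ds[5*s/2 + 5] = 5/2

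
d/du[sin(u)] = cos(u)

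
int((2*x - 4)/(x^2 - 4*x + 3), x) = log((x - 2)^2 - 1) + C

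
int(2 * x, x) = x^2 + C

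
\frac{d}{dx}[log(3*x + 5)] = 3/(3*x + 5)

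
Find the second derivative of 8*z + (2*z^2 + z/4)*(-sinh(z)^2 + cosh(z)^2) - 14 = 4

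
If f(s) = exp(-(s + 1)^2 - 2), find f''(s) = (4*s^2 + 8*s + 2)*exp(-s^2 - 2*s - 3)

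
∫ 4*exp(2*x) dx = 2*exp(2*x) + C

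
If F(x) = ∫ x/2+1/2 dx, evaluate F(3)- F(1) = 3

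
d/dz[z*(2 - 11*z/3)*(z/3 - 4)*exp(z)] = -11*z^3*exp(z)/9 + 35*z^2*exp(z)/3 + 68*z*exp(z)/3 - 8*exp(z)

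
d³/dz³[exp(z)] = exp(z)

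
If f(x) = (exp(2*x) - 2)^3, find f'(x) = 6*exp(6*x) - 24*exp(4*x) + 24*exp(2*x)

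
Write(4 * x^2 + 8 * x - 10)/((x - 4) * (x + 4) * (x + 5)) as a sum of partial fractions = 50/(9*(x + 5)) - 11/(4*(x + 4)) + 43/(36*(x - 4))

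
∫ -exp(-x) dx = exp(-x) + C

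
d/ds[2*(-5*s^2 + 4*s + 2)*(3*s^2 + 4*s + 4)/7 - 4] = -120*s^3/7 - 48*s^2/7 + 8*s/7 + 48/7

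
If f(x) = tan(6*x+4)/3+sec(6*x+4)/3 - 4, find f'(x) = 2*tan(6*x + 4)^2 + 2*tan(6*x + 4)*sec(6*x + 4) + 2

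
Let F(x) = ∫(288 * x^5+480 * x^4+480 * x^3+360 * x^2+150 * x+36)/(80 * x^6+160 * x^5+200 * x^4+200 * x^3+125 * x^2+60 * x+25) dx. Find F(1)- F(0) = -3*log(5)/5 + 3*log(170)/5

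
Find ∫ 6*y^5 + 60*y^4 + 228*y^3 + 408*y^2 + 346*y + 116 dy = y^6 + 12*y^5 + 57*y^4 + 136*y^3 + 173*y^2 + 116*y + C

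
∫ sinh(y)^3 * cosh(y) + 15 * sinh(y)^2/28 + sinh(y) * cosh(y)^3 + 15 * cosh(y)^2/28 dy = 15*sinh(2*y)/56 + cosh(4*y)/16 + C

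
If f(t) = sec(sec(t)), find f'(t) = tan(t)*tan(sec(t))*sec(t)*sec(sec(t))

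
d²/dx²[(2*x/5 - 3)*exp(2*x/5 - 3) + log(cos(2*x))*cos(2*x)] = (8*x*exp(2*x/5 - 3)*cos(2*x) - 20*exp(2*x/5 - 3)*cos(2*x) - 500*log(cos(2*x))*cos(2*x)^2 + 500*sin(2*x)^2 - 500*cos(2*x)^2)/(125*cos(2*x))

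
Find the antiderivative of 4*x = 2*x^2 + C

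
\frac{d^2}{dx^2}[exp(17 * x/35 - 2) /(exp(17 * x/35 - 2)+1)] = (289*exp(17*x/35 - 2) - 289*exp(34*x/35 - 4))/(1225*exp(-6)*exp(51*x/35) + 3675*exp(-4)*exp(34*x/35) + 3675*exp(-2)*exp(17*x/35) + 1225)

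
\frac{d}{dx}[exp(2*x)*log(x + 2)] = (2*x*exp(2*x)*log(x + 2) + 4*exp(2*x)*log(x + 2) + exp(2*x))/(x + 2)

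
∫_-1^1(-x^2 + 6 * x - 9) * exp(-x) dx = -10*E + 2*exp(-1)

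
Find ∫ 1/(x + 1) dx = log(x + 1) + C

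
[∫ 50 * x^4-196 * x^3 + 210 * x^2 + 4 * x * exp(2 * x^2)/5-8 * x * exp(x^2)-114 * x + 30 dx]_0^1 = -4*E + exp(2)/5 + 39/5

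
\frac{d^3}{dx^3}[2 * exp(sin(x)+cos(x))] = (-sqrt(2)*sin(3*x + pi/4) - 6*cos(2*x) + sqrt(2)*cos(x + pi/4))*exp(sin(x))*exp(cos(x))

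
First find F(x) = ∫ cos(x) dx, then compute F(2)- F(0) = sin(2)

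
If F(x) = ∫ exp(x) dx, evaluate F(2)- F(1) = -E + exp(2)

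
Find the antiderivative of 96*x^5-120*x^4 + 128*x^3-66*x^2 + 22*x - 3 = 16*x^6 - 24*x^5 + 32*x^4 - 22*x^3 + 11*x^2 - 3*x + C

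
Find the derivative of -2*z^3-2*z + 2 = -6*z^2 - 2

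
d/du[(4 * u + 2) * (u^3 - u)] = 16*u^3 + 6*u^2 - 8*u - 2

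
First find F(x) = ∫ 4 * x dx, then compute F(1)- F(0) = 2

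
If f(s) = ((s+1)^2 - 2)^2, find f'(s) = 4*s^3 + 12*s^2 + 4*s - 4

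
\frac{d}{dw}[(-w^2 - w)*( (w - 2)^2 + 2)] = -4*w^3 + 9*w^2 - 4*w - 6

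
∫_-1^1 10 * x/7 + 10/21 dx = 20/21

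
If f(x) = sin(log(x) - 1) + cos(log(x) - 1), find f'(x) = sqrt(2)*cos(log(x) - 1 + pi/4)/x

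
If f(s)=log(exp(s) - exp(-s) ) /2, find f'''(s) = (4*exp(4*s) + 4*exp(2*s))/(exp(6*s) - 3*exp(4*s) + 3*exp(2*s) - 1)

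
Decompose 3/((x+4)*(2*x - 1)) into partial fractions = 2/(3*(2*x - 1)) - 1/(3*(x + 4))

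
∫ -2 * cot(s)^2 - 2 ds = 2*cot(s) + C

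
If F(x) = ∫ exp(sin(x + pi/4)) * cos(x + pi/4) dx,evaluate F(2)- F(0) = -exp(sqrt(2)/2) + exp(sin(pi/4 + 2))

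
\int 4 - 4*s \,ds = -2*s^2 + 4*s + C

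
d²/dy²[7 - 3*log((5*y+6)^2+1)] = (3750*y^2 + 9000*y + 5250)/(625*y^4 + 3000*y^3 + 5450*y^2 + 4440*y + 1369)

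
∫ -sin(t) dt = cos(t) + C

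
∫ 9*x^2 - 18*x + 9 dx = 3*x^3 - 9*x^2 + 9*x + C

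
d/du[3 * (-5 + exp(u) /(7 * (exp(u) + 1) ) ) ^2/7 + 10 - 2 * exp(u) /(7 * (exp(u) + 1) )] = (-302*exp(2*u) - 308*exp(u))/(343*exp(3*u) + 1029*exp(2*u) + 1029*exp(u) + 343)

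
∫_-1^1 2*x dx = 0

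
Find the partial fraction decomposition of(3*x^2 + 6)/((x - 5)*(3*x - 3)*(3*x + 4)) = 34/(133*(3*x + 4)) - 3/(28*(x - 1)) + 27/(76*(x - 5))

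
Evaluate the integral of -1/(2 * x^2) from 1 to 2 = -1/4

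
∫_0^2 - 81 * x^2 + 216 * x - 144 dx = -72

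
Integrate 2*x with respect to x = x^2 + C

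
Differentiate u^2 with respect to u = 2*u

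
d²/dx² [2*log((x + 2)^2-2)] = (-4*x^2 - 16*x - 24)/(x^4 + 8*x^3 + 20*x^2 + 16*x + 4)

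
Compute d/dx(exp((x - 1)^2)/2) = x*exp(x^2 - 2*x + 1) - exp(x^2 - 2*x + 1)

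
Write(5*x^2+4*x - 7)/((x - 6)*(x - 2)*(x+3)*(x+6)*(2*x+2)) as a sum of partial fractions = 149/(2880*(x + 6)) - 13/(270*(x + 3)) - 1/(70*(x + 1)) - 7/(320*(x - 2)) + 197/(6048*(x - 6))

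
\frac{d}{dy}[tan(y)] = cos(y)^(-2)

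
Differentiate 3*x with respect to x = 3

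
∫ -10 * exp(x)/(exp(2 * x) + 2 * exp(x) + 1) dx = (7 - 3*exp(x))/(exp(x) + 1) + C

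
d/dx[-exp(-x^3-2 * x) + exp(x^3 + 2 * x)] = (3*x^2*exp(2*x^3 + 4*x) + 3*x^2 + 2*exp(2*x^3 + 4*x) + 2)*exp(-x^3 - 2*x)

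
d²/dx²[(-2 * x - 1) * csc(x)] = (2*x - 4*x/sin(x)^2 + 1 + 4*cos(x)/sin(x) - 2/sin(x)^2)/sin(x)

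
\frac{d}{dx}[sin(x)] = cos(x)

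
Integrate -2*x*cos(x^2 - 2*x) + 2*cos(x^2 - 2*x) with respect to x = -sin(x*(x - 2)) + C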